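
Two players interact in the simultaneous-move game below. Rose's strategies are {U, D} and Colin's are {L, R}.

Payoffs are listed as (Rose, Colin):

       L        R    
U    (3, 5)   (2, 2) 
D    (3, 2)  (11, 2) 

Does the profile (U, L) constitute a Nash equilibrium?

Yes

At (U, L), Rose earns 3; switching to D would give 3, so Rose has no profitable deviation.
Colin earns 5; switching to R would give 2, so Colin has no profitable deviation.
Neither player can gain by a unilateral deviation, so this profile is a Nash equilibrium.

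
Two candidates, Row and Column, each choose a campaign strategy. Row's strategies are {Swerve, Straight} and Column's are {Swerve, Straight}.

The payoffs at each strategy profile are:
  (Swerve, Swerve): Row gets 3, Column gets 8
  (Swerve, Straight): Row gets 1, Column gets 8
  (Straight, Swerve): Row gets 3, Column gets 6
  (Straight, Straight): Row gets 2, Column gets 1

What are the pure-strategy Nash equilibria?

(Swerve, Swerve): Row gets 3 ≥ 3 from Straight, and Column gets 8 ≥ 8 from Straight — Nash equilibrium.
(Swerve, Straight): Row prefers Straight (2 > 1) — not an equilibrium.
(Straight, Swerve): Row gets 3 ≥ 3 from Swerve, and Column gets 6 ≥ 1 from Straight — Nash equilibrium.
(Straight, Straight): Column prefers Swerve (6 > 1) — not an equilibrium.

(Swerve, Swerve) and (Straight, Swerve)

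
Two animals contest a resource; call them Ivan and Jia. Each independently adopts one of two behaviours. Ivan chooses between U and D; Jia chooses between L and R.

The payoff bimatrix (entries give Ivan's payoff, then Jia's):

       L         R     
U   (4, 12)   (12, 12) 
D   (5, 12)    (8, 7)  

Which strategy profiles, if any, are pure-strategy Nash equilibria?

(U, R) and (D, L)

(U, L): Ivan prefers D (5 > 4) — not an equilibrium.
(U, R): Ivan gets 12 ≥ 8 from D, and Jia gets 12 ≥ 12 from L — Nash equilibrium.
(D, L): Ivan gets 5 ≥ 4 from U, and Jia gets 12 ≥ 7 from R — Nash equilibrium.
(D, R): Ivan prefers U (12 > 8); Jia prefers L (12 > 7) — not an equilibrium.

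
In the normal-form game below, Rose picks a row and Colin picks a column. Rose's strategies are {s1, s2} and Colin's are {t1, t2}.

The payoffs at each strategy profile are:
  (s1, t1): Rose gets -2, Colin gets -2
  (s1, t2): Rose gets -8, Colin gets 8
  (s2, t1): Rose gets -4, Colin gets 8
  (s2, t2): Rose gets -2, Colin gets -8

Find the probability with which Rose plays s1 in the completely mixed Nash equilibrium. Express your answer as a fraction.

Let r be the probability that Rose plays s1. In a completely mixed equilibrium, Colin must be indifferent between t1 and t2.
Colin's expected payoff from t1 is −2r + 8(1−r); from t2 it is 8r − 8(1−r).
Setting these equal: −10r + 8 = 16r − 8, so r = 8/13.

8/13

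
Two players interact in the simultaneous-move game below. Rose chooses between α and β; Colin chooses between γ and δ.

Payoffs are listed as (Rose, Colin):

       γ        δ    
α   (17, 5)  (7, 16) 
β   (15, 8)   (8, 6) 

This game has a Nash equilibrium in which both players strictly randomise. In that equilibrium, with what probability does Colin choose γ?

1/3

Let y be the probability that Colin plays γ. In a completely mixed equilibrium, Rose must be indifferent between α and β.
Rose's expected payoff from α is 17y + 7(1−y); from β it is 15y + 8(1−y).
Setting these equal: 10y + 7 = 7y + 8, so y = 1/3.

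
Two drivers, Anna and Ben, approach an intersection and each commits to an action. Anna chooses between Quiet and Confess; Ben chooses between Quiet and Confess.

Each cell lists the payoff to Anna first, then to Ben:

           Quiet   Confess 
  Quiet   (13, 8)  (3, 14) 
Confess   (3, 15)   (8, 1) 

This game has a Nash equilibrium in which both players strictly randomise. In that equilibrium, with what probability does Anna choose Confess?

Let r be the probability that Anna plays Quiet. In a completely mixed equilibrium, Ben must be indifferent between Quiet and Confess.
Ben's expected payoff from Quiet is 8r + 15(1−r); from Confess it is 14r + (1−r).
Setting these equal: −7r + 15 = 13r + 1, so r = 7/10.
Therefore Anna plays Confess with probability 1 − 7/10 = 3/10.

3/10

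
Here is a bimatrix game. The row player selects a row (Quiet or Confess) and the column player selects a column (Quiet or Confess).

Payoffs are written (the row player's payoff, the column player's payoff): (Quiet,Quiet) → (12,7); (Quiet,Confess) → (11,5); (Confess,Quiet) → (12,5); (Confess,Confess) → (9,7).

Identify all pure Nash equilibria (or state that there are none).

(Quiet, Quiet): the row player gets 12 ≥ 12 from Confess, and the column player gets 7 ≥ 5 from Confess — Nash equilibrium.
(Quiet, Confess): the column player prefers Quiet (7 > 5) — not an equilibrium.
(Confess, Quiet): the column player prefers Confess (7 > 5) — not an equilibrium.
(Confess, Confess): the row player prefers Quiet (11 > 9) — not an equilibrium.

(Quiet, Quiet)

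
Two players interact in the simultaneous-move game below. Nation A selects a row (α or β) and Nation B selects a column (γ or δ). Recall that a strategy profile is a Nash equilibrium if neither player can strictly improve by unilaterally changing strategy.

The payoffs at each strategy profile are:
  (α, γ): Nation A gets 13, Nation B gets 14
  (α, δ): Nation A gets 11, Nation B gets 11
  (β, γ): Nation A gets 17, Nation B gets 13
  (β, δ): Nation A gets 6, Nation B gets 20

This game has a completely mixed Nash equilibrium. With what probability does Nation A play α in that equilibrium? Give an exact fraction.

Let x be the probability that Nation A plays α. In a completely mixed equilibrium, Nation B must be indifferent between γ and δ.
Nation B's expected payoff from γ is 14x + 13(1−x); from δ it is 11x + 20(1−x).
Setting these equal: x + 13 = −9x + 20, so x = 7/10.

7/10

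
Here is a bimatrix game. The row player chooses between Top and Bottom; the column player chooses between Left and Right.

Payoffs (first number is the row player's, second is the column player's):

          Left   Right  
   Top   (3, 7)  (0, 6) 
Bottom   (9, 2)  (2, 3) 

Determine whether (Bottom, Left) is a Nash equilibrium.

No

At (Bottom, Left), the row player earns 9; switching to Top would give 3, so the row player has no profitable deviation.
The column player earns 2; switching to Right would give 3, so the column player would deviate.
Since at least one player can profitably deviate, this is not a Nash equilibrium.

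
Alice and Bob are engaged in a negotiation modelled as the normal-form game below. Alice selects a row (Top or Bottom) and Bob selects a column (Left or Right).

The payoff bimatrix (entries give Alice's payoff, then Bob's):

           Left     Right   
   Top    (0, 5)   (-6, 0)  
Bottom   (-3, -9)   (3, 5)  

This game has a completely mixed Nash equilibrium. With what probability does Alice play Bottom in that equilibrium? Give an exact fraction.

5/19

Let r be the probability that Alice plays Top. In a completely mixed equilibrium, Bob must be indifferent between Left and Right.
Bob's expected payoff from Left is 5r − 9(1−r); from Right it is 5(1−r).
Setting these equal: 14r − 9 = −5r + 5, so r = 14/19.
Therefore Alice plays Bottom with probability 1 − 14/19 = 5/19.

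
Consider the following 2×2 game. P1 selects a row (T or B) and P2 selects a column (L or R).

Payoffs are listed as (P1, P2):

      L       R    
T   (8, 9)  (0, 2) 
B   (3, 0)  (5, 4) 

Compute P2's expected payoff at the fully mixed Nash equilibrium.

36/11

First find p, the probability P1 plays T, from P2's indifference between L and R: 9p = 2p + 4(1−p), giving p = 4/11.
Since P2 is indifferent in equilibrium, P2's expected payoff equals the payoff from either column against (4/11, 7/11). Using L: 9(4/11) = 36/11.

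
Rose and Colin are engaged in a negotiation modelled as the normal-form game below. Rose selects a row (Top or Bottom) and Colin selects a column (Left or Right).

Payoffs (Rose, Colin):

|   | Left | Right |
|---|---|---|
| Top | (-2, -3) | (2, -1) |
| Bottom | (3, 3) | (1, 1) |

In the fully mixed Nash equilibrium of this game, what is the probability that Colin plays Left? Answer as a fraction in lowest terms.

1/6

Let q be the probability that Colin plays Left. In a completely mixed equilibrium, Rose must be indifferent between Top and Bottom.
Rose's expected payoff from Top is −2q + 2(1−q); from Bottom it is 3q + (1−q).
Setting these equal: −4q + 2 = 2q + 1, so q = 1/6.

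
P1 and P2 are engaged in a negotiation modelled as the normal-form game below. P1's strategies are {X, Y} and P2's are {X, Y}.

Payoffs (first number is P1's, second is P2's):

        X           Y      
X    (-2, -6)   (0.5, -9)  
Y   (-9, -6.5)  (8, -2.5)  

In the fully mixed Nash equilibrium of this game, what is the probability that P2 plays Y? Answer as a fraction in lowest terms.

14/29

Let c be the probability that P2 plays X. In a completely mixed equilibrium, P1 must be indifferent between X and Y.
P1's expected payoff from X is −2c + 0.5(1−c); from Y it is −9c + 8(1−c).
Setting these equal: −2.5c + 0.5 = −17c + 8, so c = 15/29.
Therefore P2 plays Y with probability 1 − 15/29 = 14/29.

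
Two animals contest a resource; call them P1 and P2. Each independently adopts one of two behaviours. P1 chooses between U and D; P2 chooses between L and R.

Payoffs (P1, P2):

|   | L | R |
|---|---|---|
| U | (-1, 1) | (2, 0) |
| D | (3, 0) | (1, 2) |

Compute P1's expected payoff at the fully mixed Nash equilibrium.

7/5

First find q, the probability P2 plays L, from P1's indifference between U and D: −q + 2(1−q) = 3q + (1−q), giving q = 1/5.
Since P1 is indifferent in equilibrium, P1's expected payoff equals the payoff from either row against (1/5, 4/5). Using U: −(1/5) + 2(4/5) = 7/5.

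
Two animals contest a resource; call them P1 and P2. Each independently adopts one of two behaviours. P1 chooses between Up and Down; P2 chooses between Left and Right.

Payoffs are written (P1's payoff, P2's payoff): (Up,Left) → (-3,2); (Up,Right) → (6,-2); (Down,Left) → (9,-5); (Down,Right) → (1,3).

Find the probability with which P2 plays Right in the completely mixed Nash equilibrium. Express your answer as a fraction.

12/17

Let y be the probability that P2 plays Left. In a completely mixed equilibrium, P1 must be indifferent between Up and Down.
P1's expected payoff from Up is −3y + 6(1−y); from Down it is 9y + (1−y).
Setting these equal: −9y + 6 = 8y + 1, so y = 5/17.
Therefore P2 plays Right with probability 1 − 5/17 = 12/17.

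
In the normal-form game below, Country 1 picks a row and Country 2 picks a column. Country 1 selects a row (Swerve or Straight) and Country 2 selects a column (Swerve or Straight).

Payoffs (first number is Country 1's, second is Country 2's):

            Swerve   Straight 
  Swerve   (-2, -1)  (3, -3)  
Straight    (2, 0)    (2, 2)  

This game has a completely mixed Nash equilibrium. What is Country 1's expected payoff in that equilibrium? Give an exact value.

2

First find y, the probability Country 2 plays Swerve, from Country 1's indifference between Swerve and Straight: −2y + 3(1−y) = 2y + 2(1−y), giving y = 1/5.
Since Country 1 is indifferent in equilibrium, Country 1's expected payoff equals the payoff from either row against (1/5, 4/5). Using Swerve: −2(1/5) + 3(4/5) = 2.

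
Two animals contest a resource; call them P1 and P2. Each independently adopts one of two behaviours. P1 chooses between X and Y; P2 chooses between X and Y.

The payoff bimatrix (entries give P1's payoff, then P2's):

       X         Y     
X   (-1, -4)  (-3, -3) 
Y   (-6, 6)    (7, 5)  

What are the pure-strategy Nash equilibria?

none

(X, X): P2 prefers Y (-3 > -4) — not an equilibrium.
(X, Y): P1 prefers Y (7 > -3) — not an equilibrium.
(Y, X): P1 prefers X (-1 > -6) — not an equilibrium.
(Y, Y): P2 prefers X (6 > 5) — not an equilibrium.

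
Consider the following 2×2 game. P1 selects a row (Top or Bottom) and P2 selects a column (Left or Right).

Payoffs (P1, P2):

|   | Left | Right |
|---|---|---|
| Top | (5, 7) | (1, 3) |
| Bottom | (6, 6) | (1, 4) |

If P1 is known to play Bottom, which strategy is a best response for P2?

Against Bottom, P2 earns 6 from Left and 4 from Right.
So Left is the best response.

Left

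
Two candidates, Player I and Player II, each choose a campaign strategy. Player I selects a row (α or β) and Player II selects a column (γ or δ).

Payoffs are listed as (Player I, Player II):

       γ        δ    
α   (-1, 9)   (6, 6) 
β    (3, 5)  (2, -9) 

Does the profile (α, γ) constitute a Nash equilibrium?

No

At (α, γ), Player I earns -1; switching to β would give 3, so Player I would deviate.
Player II earns 9; switching to δ would give 6, so Player II has no profitable deviation.
Since at least one player can profitably deviate, this is not a Nash equilibrium.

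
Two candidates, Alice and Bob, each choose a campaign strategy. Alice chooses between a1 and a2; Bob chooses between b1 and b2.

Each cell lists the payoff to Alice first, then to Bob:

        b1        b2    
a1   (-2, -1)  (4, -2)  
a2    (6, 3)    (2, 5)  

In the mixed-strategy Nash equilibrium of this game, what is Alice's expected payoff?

First find q, the probability Bob plays b1, from Alice's indifference between a1 and a2: −2q + 4(1−q) = 6q + 2(1−q), giving q = 1/5.
Since Alice is indifferent in equilibrium, Alice's expected payoff equals the payoff from either row against (1/5, 4/5). Using a1: −2(1/5) + 4(4/5) = 14/5.

14/5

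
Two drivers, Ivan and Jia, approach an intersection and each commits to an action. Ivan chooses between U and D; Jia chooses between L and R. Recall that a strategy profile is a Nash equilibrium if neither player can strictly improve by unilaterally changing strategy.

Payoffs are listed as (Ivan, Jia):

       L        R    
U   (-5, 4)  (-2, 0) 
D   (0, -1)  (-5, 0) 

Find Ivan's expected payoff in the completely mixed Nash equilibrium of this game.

-25/8

First find q, the probability Jia plays L, from Ivan's indifference between U and D: −5q − 2(1−q) = −5(1−q), giving q = 3/8.
Since Ivan is indifferent in equilibrium, Ivan's expected payoff equals the payoff from either row against (3/8, 5/8). Using U: −5(3/8) − 2(5/8) = -25/8.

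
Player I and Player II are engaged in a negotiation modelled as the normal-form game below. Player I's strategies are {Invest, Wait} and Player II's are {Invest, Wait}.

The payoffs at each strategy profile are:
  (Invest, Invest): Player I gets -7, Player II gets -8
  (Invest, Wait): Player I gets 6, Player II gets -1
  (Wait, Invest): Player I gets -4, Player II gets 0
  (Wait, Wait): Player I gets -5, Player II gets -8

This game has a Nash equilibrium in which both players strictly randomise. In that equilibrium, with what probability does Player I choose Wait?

7/15

Let r be the probability that Player I plays Invest. In a completely mixed equilibrium, Player II must be indifferent between Invest and Wait.
Player II's expected payoff from Invest is −8r; from Wait it is −r − 8(1−r).
Setting these equal: −8r = 7r − 8, so r = 8/15.
Therefore Player I plays Wait with probability 1 − 8/15 = 7/15.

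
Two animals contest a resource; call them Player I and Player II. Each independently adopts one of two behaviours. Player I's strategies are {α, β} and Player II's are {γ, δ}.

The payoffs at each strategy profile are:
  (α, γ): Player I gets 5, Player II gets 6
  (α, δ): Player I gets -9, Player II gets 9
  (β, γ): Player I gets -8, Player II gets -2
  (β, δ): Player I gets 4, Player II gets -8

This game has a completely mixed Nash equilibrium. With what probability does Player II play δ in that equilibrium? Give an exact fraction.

Let y be the probability that Player II plays γ. In a completely mixed equilibrium, Player I must be indifferent between α and β.
Player I's expected payoff from α is 5y − 9(1−y); from β it is −8y + 4(1−y).
Setting these equal: 14y − 9 = −12y + 4, so y = 1/2.
Therefore Player II plays δ with probability 1 − 1/2 = 1/2.

1/2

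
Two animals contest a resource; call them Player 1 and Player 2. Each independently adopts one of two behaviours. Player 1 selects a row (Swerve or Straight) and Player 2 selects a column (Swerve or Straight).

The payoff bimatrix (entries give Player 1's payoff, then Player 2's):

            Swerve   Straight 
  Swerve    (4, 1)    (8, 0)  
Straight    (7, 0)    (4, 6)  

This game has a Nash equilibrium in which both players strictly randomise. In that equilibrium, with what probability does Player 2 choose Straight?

3/7

Let y be the probability that Player 2 plays Swerve. In a completely mixed equilibrium, Player 1 must be indifferent between Swerve and Straight.
Player 1's expected payoff from Swerve is 4y + 8(1−y); from Straight it is 7y + 4(1−y).
Setting these equal: −4y + 8 = 3y + 4, so y = 4/7.
Therefore Player 2 plays Straight with probability 1 − 4/7 = 3/7.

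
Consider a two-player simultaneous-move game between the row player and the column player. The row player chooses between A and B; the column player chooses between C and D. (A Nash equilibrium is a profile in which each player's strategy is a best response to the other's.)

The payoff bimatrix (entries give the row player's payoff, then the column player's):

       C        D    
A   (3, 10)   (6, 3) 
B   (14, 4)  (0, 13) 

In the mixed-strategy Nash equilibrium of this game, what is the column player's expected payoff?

First find p, the probability the row player plays A, from the column player's indifference between C and D: 10p + 4(1−p) = 3p + 13(1−p), giving p = 9/16.
Since the column player is indifferent in equilibrium, the column player's expected payoff equals the payoff from either column against (9/16, 7/16). Using C: 10(9/16) + 4(7/16) = 59/8.

59/8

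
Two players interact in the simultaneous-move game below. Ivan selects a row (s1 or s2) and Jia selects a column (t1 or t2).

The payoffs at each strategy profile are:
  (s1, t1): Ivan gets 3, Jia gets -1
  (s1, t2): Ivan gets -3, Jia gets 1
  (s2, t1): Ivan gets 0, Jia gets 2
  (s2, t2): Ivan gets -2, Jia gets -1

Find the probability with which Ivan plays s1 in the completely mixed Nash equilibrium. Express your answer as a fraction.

Let r be the probability that Ivan plays s1. In a completely mixed equilibrium, Jia must be indifferent between t1 and t2.
Jia's expected payoff from t1 is −r + 2(1−r); from t2 it is r − (1−r).
Setting these equal: −3r + 2 = 2r − 1, so r = 3/5.

3/5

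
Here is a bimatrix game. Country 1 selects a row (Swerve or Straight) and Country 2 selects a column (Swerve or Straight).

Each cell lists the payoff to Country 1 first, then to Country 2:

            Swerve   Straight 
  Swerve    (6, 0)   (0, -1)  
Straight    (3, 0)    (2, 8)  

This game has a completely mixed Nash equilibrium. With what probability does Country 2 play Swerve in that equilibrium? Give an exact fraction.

Let c be the probability that Country 2 plays Swerve. In a completely mixed equilibrium, Country 1 must be indifferent between Swerve and Straight.
Country 1's expected payoff from Swerve is 6c; from Straight it is 3c + 2(1−c).
Setting these equal: 6c = c + 2, so c = 2/5.

2/5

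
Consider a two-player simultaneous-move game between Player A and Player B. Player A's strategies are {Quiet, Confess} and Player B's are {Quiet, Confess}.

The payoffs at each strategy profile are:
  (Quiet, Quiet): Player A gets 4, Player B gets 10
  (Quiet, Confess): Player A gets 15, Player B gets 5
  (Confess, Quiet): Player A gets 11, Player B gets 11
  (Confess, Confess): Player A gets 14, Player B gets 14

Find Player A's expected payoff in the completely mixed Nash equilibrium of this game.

First find y, the probability Player B plays Quiet, from Player A's indifference between Quiet and Confess: 4y + 15(1−y) = 11y + 14(1−y), giving y = 1/8.
Since Player A is indifferent in equilibrium, Player A's expected payoff equals the payoff from either row against (1/8, 7/8). Using Quiet: 4(1/8) + 15(7/8) = 109/8.

109/8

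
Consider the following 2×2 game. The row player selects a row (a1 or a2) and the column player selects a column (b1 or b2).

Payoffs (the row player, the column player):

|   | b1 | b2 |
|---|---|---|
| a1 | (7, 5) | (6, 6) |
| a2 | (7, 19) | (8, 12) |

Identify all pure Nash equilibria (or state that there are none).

(a1, b1): the column player prefers b2 (6 > 5) — not an equilibrium.
(a1, b2): the row player prefers a2 (8 > 6) — not an equilibrium.
(a2, b1): the row player gets 7 ≥ 7 from a1, and the column player gets 19 ≥ 12 from b2 — Nash equilibrium.
(a2, b2): the column player prefers b1 (19 > 12) — not an equilibrium.

(a2, b1)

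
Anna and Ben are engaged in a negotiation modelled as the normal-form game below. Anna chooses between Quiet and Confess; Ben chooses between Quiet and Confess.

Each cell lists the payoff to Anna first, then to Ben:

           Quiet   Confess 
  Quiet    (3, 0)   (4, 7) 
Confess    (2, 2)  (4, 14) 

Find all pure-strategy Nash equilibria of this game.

(Quiet, Confess) and (Confess, Confess)

(Quiet, Quiet): Ben prefers Confess (7 > 0) — not an equilibrium.
(Quiet, Confess): Anna gets 4 ≥ 4 from Confess, and Ben gets 7 ≥ 0 from Quiet — Nash equilibrium.
(Confess, Quiet): Anna prefers Quiet (3 > 2); Ben prefers Confess (14 > 2) — not an equilibrium.
(Confess, Confess): Anna gets 4 ≥ 4 from Quiet, and Ben gets 14 ≥ 2 from Quiet — Nash equilibrium.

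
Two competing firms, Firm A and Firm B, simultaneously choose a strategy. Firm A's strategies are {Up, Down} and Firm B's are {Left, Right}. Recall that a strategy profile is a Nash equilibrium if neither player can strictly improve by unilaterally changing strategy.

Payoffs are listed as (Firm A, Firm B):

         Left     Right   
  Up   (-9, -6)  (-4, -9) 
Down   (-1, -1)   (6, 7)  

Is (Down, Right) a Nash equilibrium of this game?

At (Down, Right), Firm A earns 6; switching to Up would give -4, so Firm A has no profitable deviation.
Firm B earns 7; switching to Left would give -1, so Firm B has no profitable deviation.
Neither player can gain by a unilateral deviation, so this profile is a Nash equilibrium.

Yes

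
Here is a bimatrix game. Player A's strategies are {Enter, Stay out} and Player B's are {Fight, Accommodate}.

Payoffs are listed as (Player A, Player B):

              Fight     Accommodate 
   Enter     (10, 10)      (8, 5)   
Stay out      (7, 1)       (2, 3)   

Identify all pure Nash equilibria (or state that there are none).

(Enter, Fight): Player A gets 10 ≥ 7 from Stay out, and Player B gets 10 ≥ 5 from Accommodate — Nash equilibrium.
(Enter, Accommodate): Player B prefers Fight (10 > 5) — not an equilibrium.
(Stay out, Fight): Player A prefers Enter (10 > 7); Player B prefers Accommodate (3 > 1) — not an equilibrium.
(Stay out, Accommodate): Player A prefers Enter (8 > 2) — not an equilibrium.

(Enter, Fight)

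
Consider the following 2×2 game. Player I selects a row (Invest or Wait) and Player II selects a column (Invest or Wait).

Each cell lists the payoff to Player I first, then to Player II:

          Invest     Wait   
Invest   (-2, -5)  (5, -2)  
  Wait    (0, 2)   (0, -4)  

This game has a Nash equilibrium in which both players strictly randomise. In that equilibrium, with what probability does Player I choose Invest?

2/3

Let p be the probability that Player I plays Invest. In a completely mixed equilibrium, Player II must be indifferent between Invest and Wait.
Player II's expected payoff from Invest is −5p + 2(1−p); from Wait it is −2p − 4(1−p).
Setting these equal: −7p + 2 = 2p − 4, so p = 2/3.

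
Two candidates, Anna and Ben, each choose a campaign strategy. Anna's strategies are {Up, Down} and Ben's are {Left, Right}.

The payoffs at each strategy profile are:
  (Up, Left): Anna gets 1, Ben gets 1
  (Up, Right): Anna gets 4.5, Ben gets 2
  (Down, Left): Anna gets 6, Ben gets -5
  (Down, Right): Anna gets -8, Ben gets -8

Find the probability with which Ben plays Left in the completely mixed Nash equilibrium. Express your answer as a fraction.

Let y be the probability that Ben plays Left. In a completely mixed equilibrium, Anna must be indifferent between Up and Down.
Anna's expected payoff from Up is y + 4.5(1−y); from Down it is 6y − 8(1−y).
Setting these equal: −3.5y + 4.5 = 14y − 8, so y = 5/7.

5/7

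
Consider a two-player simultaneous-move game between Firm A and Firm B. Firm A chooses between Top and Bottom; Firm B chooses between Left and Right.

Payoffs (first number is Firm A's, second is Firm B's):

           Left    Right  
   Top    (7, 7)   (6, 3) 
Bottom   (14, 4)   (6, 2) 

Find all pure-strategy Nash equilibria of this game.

(Top, Left): Firm A prefers Bottom (14 > 7) — not an equilibrium.
(Top, Right): Firm B prefers Left (7 > 3) — not an equilibrium.
(Bottom, Left): Firm A gets 14 ≥ 7 from Top, and Firm B gets 4 ≥ 2 from Right — Nash equilibrium.
(Bottom, Right): Firm B prefers Left (4 > 2) — not an equilibrium.

(Bottom, Left)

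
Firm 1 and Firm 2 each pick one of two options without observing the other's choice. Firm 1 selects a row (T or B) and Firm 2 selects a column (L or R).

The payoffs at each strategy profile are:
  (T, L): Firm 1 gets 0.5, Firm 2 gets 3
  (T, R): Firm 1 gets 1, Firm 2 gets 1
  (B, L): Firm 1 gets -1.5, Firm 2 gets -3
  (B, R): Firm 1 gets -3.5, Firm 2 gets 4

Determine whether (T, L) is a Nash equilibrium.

Yes

At (T, L), Firm 1 earns 0.5; switching to B would give -1.5, so Firm 1 has no profitable deviation.
Firm 2 earns 3; switching to R would give 1, so Firm 2 has no profitable deviation.
Neither player can gain by a unilateral deviation, so this profile is a Nash equilibrium.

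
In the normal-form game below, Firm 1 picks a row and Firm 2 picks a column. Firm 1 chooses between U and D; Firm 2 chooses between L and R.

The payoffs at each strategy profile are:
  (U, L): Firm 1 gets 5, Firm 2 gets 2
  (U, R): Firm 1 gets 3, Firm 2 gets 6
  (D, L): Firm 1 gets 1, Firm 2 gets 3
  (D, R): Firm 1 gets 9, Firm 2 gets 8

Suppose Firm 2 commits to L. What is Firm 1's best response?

Against L, Firm 1 earns 5 from U and 1 from D.
So U is the best response.

U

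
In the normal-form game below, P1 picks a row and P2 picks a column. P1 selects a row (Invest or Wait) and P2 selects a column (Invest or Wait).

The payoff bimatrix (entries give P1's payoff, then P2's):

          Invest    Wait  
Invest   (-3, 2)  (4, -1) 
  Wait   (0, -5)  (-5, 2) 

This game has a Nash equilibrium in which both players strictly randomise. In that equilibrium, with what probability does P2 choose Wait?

1/4

Let y be the probability that P2 plays Invest. In a completely mixed equilibrium, P1 must be indifferent between Invest and Wait.
P1's expected payoff from Invest is −3y + 4(1−y); from Wait it is −5(1−y).
Setting these equal: −7y + 4 = 5y − 5, so y = 3/4.
Therefore P2 plays Wait with probability 1 − 3/4 = 1/4.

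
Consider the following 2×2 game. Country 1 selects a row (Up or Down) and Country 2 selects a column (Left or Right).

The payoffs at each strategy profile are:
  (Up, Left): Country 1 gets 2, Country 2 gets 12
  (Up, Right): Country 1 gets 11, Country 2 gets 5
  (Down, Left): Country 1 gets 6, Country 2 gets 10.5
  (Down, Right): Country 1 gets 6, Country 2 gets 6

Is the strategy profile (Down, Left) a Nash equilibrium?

At (Down, Left), Country 1 earns 6; switching to Up would give 2, so Country 1 has no profitable deviation.
Country 2 earns 10.5; switching to Right would give 6, so Country 2 has no profitable deviation.
Neither player can gain by a unilateral deviation, so this profile is a Nash equilibrium.

Yes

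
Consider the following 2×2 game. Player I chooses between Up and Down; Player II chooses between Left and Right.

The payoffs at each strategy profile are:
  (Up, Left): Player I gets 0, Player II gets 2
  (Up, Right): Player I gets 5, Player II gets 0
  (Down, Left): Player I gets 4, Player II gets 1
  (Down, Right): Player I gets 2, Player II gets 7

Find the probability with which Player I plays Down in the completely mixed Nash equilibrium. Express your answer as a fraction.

1/4

Let p be the probability that Player I plays Up. In a completely mixed equilibrium, Player II must be indifferent between Left and Right.
Player II's expected payoff from Left is 2p + (1−p); from Right it is 7(1−p).
Setting these equal: p + 1 = −7p + 7, so p = 3/4.
Therefore Player I plays Down with probability 1 − 3/4 = 1/4.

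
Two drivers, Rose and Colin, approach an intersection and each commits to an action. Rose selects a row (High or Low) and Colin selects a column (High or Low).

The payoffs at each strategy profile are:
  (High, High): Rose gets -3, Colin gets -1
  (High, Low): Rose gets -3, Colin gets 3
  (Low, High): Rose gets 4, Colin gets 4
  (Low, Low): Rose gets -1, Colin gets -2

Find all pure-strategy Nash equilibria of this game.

(High, High): Rose prefers Low (4 > -3); Colin prefers Low (3 > -1) — not an equilibrium.
(High, Low): Rose prefers Low (-1 > -3) — not an equilibrium.
(Low, High): Rose gets 4 ≥ -3 from High, and Colin gets 4 ≥ -2 from Low — Nash equilibrium.
(Low, Low): Colin prefers High (4 > -2) — not an equilibrium.

(Low, High)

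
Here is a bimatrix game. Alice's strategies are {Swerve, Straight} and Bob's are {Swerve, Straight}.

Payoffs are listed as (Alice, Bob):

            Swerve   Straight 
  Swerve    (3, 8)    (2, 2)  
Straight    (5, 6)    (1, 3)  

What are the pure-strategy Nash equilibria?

(Swerve, Swerve): Alice prefers Straight (5 > 3) — not an equilibrium.
(Swerve, Straight): Bob prefers Swerve (8 > 2) — not an equilibrium.
(Straight, Swerve): Alice gets 5 ≥ 3 from Swerve, and Bob gets 6 ≥ 3 from Straight — Nash equilibrium.
(Straight, Straight): Alice prefers Swerve (2 > 1); Bob prefers Swerve (6 > 3) — not an equilibrium.

(Straight, Swerve)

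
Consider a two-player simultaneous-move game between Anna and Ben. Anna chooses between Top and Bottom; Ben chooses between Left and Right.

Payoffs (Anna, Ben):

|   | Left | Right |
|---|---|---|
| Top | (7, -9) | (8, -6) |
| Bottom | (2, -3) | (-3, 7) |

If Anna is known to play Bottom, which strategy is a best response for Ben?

Against Bottom, Ben earns -3 from Left and 7 from Right.
So Right is the best response.

Right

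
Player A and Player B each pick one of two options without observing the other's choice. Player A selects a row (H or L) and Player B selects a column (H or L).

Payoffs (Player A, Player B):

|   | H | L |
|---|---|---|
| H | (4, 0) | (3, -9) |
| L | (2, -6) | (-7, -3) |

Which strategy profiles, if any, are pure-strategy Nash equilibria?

(H, H): Player A gets 4 ≥ 2 from L, and Player B gets 0 ≥ -9 from L — Nash equilibrium.
(H, L): Player B prefers H (0 > -9) — not an equilibrium.
(L, H): Player A prefers H (4 > 2); Player B prefers L (-3 > -6) — not an equilibrium.
(L, L): Player A prefers H (3 > -7) — not an equilibrium.

(H, H)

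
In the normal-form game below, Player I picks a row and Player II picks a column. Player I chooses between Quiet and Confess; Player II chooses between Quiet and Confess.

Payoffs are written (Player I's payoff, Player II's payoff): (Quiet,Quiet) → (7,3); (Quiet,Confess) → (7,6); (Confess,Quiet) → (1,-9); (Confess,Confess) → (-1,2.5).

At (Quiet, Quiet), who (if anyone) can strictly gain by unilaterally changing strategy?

Player II

Player I at (Quiet, Quiet) earns 7; deviating to Confess yields 1 — not better.
Player II earns 3; deviating to Confess yields 6 — a strict improvement.
Only Player II has a strictly profitable deviation.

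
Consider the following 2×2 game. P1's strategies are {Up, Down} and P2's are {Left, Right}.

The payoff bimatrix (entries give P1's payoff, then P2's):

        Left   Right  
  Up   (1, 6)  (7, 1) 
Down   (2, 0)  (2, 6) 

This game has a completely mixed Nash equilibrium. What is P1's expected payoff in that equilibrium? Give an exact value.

First find q, the probability P2 plays Left, from P1's indifference between Up and Down: q + 7(1−q) = 2q + 2(1−q), giving q = 5/6.
Since P1 is indifferent in equilibrium, P1's expected payoff equals the payoff from either row against (5/6, 1/6). Using Up: (5/6) + 7(1/6) = 2.

2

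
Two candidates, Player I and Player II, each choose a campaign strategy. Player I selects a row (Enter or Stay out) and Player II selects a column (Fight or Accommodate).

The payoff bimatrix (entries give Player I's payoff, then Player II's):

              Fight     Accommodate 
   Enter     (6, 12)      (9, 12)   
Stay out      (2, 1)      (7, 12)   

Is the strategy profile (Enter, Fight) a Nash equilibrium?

Yes

At (Enter, Fight), Player I earns 6; switching to Stay out would give 2, so Player I has no profitable deviation.
Player II earns 12; switching to Accommodate would give 12, so Player II has no profitable deviation.
Neither player can gain by a unilateral deviation, so this profile is a Nash equilibrium.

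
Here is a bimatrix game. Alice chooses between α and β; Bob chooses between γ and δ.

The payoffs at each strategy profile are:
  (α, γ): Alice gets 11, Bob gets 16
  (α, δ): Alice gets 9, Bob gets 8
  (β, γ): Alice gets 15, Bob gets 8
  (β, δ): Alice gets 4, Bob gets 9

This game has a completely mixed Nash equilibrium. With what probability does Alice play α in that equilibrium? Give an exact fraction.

1/9

Let x be the probability that Alice plays α. In a completely mixed equilibrium, Bob must be indifferent between γ and δ.
Bob's expected payoff from γ is 16x + 8(1−x); from δ it is 8x + 9(1−x).
Setting these equal: 8x + 8 = −x + 9, so x = 1/9.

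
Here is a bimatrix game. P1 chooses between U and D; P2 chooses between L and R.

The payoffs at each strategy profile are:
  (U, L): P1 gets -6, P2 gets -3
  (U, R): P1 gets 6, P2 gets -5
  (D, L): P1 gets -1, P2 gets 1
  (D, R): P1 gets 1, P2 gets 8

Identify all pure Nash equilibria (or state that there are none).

(U, L): P1 prefers D (-1 > -6) — not an equilibrium.
(U, R): P2 prefers L (-3 > -5) — not an equilibrium.
(D, L): P2 prefers R (8 > 1) — not an equilibrium.
(D, R): P1 prefers U (6 > 1) — not an equilibrium.

none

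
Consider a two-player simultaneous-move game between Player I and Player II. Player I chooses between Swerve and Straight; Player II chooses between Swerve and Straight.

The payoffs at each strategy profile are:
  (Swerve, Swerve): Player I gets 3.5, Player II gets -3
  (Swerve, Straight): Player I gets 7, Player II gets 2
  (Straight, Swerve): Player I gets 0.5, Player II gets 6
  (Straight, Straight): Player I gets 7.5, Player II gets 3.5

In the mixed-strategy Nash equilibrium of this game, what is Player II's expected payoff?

3

First find x, the probability Player I plays Swerve, from Player II's indifference between Swerve and Straight: −3x + 6(1−x) = 2x + 3.5(1−x), giving x = 1/3.
Since Player II is indifferent in equilibrium, Player II's expected payoff equals the payoff from either column against (1/3, 2/3). Using Swerve: −3(1/3) + 6(2/3) = 3.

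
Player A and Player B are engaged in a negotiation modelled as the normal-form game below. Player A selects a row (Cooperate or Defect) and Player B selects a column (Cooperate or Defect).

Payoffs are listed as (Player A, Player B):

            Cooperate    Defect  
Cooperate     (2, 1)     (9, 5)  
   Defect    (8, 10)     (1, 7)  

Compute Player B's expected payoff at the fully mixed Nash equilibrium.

First find p, the probability Player A plays Cooperate, from Player B's indifference between Cooperate and Defect: p + 10(1−p) = 5p + 7(1−p), giving p = 3/7.
Since Player B is indifferent in equilibrium, Player B's expected payoff equals the payoff from either column against (3/7, 4/7). Using Cooperate: (3/7) + 10(4/7) = 43/7.

43/7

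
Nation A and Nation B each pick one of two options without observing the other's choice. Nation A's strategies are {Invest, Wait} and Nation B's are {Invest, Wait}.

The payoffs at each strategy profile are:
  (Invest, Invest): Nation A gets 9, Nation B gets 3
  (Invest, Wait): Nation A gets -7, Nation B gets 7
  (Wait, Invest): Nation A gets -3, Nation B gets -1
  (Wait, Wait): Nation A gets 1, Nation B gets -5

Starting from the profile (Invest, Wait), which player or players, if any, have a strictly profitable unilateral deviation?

Nation A

Nation A at (Invest, Wait) earns -7; deviating to Wait yields 1 — a strict improvement.
Nation B earns 7; deviating to Invest yields 3 — not better.
Only Nation A has a strictly profitable deviation.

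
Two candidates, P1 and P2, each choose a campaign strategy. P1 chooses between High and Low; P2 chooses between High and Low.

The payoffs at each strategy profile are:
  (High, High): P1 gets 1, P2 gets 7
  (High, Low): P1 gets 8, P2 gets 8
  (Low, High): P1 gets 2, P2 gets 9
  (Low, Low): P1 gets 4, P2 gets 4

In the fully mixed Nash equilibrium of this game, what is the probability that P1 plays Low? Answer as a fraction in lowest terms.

Let p be the probability that P1 plays High. In a completely mixed equilibrium, P2 must be indifferent between High and Low.
P2's expected payoff from High is 7p + 9(1−p); from Low it is 8p + 4(1−p).
Setting these equal: −2p + 9 = 4p + 4, so p = 5/6.
Therefore P1 plays Low with probability 1 − 5/6 = 1/6.

1/6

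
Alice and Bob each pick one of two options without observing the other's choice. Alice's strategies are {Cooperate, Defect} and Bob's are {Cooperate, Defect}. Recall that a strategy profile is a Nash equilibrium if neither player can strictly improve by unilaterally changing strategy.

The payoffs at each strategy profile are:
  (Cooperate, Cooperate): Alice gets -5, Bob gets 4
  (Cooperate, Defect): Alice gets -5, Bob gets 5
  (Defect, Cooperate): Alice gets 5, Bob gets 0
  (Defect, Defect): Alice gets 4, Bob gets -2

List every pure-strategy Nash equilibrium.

(Cooperate, Cooperate): Alice prefers Defect (5 > -5); Bob prefers Defect (5 > 4) — not an equilibrium.
(Cooperate, Defect): Alice prefers Defect (4 > -5) — not an equilibrium.
(Defect, Cooperate): Alice gets 5 ≥ -5 from Cooperate, and Bob gets 0 ≥ -2 from Defect — Nash equilibrium.
(Defect, Defect): Bob prefers Cooperate (0 > -2) — not an equilibrium.

(Defect, Cooperate)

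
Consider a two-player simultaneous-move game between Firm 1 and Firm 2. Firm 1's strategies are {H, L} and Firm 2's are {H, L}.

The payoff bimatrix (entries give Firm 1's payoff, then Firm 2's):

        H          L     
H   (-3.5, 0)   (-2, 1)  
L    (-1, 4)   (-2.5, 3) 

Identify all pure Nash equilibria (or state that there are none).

(H, L) and (L, H)

(H, H): Firm 1 prefers L (-1 > -3.5); Firm 2 prefers L (1 > 0) — not an equilibrium.
(H, L): Firm 1 gets -2 ≥ -2.5 from L, and Firm 2 gets 1 ≥ 0 from H — Nash equilibrium.
(L, H): Firm 1 gets -1 ≥ -3.5 from H, and Firm 2 gets 4 ≥ 3 from L — Nash equilibrium.
(L, L): Firm 1 prefers H (-2 > -2.5); Firm 2 prefers H (4 > 3) — not an equilibrium.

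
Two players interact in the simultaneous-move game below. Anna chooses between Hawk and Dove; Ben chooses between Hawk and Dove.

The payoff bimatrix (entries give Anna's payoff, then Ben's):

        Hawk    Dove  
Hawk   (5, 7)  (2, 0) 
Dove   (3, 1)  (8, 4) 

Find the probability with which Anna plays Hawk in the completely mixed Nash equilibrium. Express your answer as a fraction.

Let p be the probability that Anna plays Hawk. In a completely mixed equilibrium, Ben must be indifferent between Hawk and Dove.
Ben's expected payoff from Hawk is 7p + (1−p); from Dove it is 4(1−p).
Setting these equal: 6p + 1 = −4p + 4, so p = 3/10.

3/10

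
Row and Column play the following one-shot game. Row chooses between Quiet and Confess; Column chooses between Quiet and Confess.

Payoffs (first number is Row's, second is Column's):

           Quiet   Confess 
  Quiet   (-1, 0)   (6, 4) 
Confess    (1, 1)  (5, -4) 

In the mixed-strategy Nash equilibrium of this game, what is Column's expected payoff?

First find x, the probability Row plays Quiet, from Column's indifference between Quiet and Confess: (1−x) = 4x − 4(1−x), giving x = 5/9.
Since Column is indifferent in equilibrium, Column's expected payoff equals the payoff from either column against (5/9, 4/9). Using Quiet: (4/9) = 4/9.

4/9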